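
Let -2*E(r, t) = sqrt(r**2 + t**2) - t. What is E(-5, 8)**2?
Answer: (8 - sqrt(89))**2/4 ≈ 0.51408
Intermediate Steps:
E(r, t) = t/2 - sqrt(r**2 + t**2)/2 (E(r, t) = -(sqrt(r**2 + t**2) - t)/2 = t/2 - sqrt(r**2 + t**2)/2)
E(-5, 8)**2 = ((1/2)*8 - sqrt((-5)**2 + 8**2)/2)**2 = (4 - sqrt(25 + 64)/2)**2 = (4 - sqrt(89)/2)**2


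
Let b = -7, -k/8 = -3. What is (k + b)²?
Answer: 289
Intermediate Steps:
k = 24 (k = -8*(-3) = 24)
(k + b)² = (24 - 7)² = 17² = 289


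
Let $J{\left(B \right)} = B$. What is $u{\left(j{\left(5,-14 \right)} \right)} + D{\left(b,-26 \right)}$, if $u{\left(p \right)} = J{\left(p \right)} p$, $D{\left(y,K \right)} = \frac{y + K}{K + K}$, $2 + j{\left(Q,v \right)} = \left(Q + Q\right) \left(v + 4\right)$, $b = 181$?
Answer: $\frac{540853}{52} \approx 10401.0$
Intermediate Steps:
$j{\left(Q,v \right)} = -2 + 2 Q \left(4 + v\right)$ ($j{\left(Q,v \right)} = -2 + \left(Q + Q\right) \left(v + 4\right) = -2 + 2 Q \left(4 + v\right)$)
$D{\left(y,K \right)} = \frac{K + y}{2 K}$
$u{\left(p \right)} = p^{2}$ ($u{\left(p \right)} = p p = p^{2}$)
$u{\left(j{\left(5,-14 \right)} \right)} + D{\left(b,-26 \right)} = \left(-2 + 8 \cdot 5 + 2 \cdot 5 \left(-14\right)\right)^{2} + \frac{-26 + 181}{2 \left(-26\right)} = \left(-2 + 40 - 140\right)^{2} + \frac{1}{2} \left(- \frac{1}{26}\right) 155 = \left(-102\right)^{2} - \frac{155}{52} = 10404 - \frac{155}{52} = \frac{540853}{52}$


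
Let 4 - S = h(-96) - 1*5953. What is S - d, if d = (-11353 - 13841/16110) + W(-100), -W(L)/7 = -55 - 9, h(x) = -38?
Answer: 272272841/16110 ≈ 16901.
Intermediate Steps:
W(L) = 448 (W(L) = -7*(-55 - 9) = -7*(-64) = 448)
S = 5995 (S = 4 - (-38 - 1*5953) = 4 - (-38 - 5953) = 4 - 1*(-5991) = 4 + 5991 = 5995)
d = -175693391/16110 (d = (-11353 - 13841/16110) + 448 = -182910671/16110 + 448 = -175693391/16110 ≈ -10906.)
S - d = 5995 - 1*(-175693391/16110) = 5995 + 175693391/16110 = 272272841/16110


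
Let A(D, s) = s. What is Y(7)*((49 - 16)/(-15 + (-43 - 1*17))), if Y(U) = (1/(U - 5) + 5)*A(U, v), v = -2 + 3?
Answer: -121/50 ≈ -2.4200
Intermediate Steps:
v = 1
Y(U) = 5 + 1/(-5 + U) (Y(U) = (1/(U - 5) + 5)*1 = (1/(-5 + U) + 5)*1 = (5 + 1/(-5 + U))*1 = 5 + 1/(-5 + U))
Y(7)*((49 - 16)/(-15 + (-43 - 1*17))) = ((-24 + 5*7)/(-5 + 7))*((49 - 16)/(-15 + (-43 - 1*17))) = ((-24 + 35)/2)*(33/(-15 + (-43 - 17))) = ((½)*11)*(33/(-15 - 60)) = 11*(33/(-75))/2 = 11*(33*(-1/75))/2 = (11/2)*(-11/25) = -121/50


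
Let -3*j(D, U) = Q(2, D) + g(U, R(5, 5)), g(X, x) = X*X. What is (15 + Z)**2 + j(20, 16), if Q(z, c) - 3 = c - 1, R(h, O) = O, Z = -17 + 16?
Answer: 310/3 ≈ 103.33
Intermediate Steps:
Z = -1
g(X, x) = X**2
Q(z, c) = 2 + c (Q(z, c) = 3 + (c - 1) = 3 + (-1 + c) = 2 + c)
j(D, U) = -2/3 - D/3 - U**2/3 (j(D, U) = -((2 + D) + U**2)/3 = -(2 + D + U**2)/3 = -2/3 - D/3 - U**2/3)
(15 + Z)**2 + j(20, 16) = (15 - 1)**2 + (-2/3 - 1/3*20 - 1/3*16**2) = 14**2 + (-2/3 - 20/3 - 1/3*256) = 196 + (-2/3 - 20/3 - 256/3) = 196 - 278/3 = 310/3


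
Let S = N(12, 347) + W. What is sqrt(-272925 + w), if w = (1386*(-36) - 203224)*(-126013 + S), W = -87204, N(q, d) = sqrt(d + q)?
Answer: sqrt(53969214115 - 253120*sqrt(359)) ≈ 2.3230e+5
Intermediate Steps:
S = -87204 + sqrt(359) (S = sqrt(347 + 12) - 87204 = sqrt(359) - 87204 = -87204 + sqrt(359) ≈ -87185.)
w = 53969487040 - 253120*sqrt(359) (w = (1386*(-36) - 203224)*(-126013 + (-87204 + sqrt(359))) = (-49896 - 203224)*(-213217 + sqrt(359)) = -253120*(-213217 + sqrt(359)) = 53969487040 - 253120*sqrt(359) ≈ 5.3965e+10)
sqrt(-272925 + w) = sqrt(-272925 + (53969487040 - 253120*sqrt(359))) = sqrt(53969214115 - 253120*sqrt(359))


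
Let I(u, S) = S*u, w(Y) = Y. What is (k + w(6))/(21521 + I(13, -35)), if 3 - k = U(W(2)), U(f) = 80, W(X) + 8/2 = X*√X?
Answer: -71/21066 ≈ -0.0033704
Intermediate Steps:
W(X) = -4 + X^(3/2) (W(X) = -4 + X*√X = -4 + X^(3/2))
k = -77 (k = 3 - 1*80 = 3 - 80 = -77)
(k + w(6))/(21521 + I(13, -35)) = (-77 + 6)/(21521 - 35*13) = -71/(21521 - 455) = -71/21066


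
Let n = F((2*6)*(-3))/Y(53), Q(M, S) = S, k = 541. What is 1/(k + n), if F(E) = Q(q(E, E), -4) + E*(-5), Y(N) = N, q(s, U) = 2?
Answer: 53/28849 ≈ 0.0018372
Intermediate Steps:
F(E) = -4 - 5*E (F(E) = -4 + E*(-5) = -4 - 5*E)
n = 176/53 (n = (-4 - 5*2*6*(-3))/53 = (-4 - 60*(-3))*(1/53) = (-4 - 5*(-36))*(1/53) = (-4 + 180)*(1/53) = 176*(1/53) = 176/53 ≈ 3.3208)
1/(k + n) = 1/(541 + 176/53) = 1/(28849/53) = 53/28849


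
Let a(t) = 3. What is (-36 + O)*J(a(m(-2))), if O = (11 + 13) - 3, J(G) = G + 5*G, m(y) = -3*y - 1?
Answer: -270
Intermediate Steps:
m(y) = -1 - 3*y
J(G) = 6*G
O = 21 (O = 24 - 3 = 21)
(-36 + O)*J(a(m(-2))) = (-36 + 21)*(6*3) = -15*18 = -270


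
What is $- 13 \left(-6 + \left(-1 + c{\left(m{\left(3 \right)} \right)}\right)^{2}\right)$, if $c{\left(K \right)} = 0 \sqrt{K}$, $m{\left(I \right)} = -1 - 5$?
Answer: $65$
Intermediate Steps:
$m{\left(I \right)} = -6$
$c{\left(K \right)} = 0$
$- 13 \left(-6 + \left(-1 + c{\left(m{\left(3 \right)} \right)}\right)^{2}\right) = - 13 \left(-6 + \left(-1 + 0\right)^{2}\right) = - 13 \left(-6 + \left(-1\right)^{2}\right) = - 13 \left(-6 + 1\right) = \left(-13\right) \left(-5\right) = 65$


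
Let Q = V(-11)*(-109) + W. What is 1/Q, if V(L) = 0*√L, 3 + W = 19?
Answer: 1/16 ≈ 0.062500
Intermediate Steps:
W = 16 (W = -3 + 19 = 16)
V(L) = 0
Q = 16 (Q = 0*(-109) + 16 = 0 + 16 = 16)
1/Q = 1/16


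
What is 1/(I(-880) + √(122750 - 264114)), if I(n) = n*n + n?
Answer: -I/(-773520*I + 2*√35341) ≈ 1.2928e-6 - 6.2839e-10*I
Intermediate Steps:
I(n) = n + n² (I(n) = n² + n = n + n²)
1/(I(-880) + √(122750 - 264114)) = 1/(-880*(1 - 880) + √(122750 - 264114)) = 1/(-880*(-879) + √(-141364)) = 1/(773520 + 2*I*√35341)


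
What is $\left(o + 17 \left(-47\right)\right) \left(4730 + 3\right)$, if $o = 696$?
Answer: $-487499$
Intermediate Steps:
$\left(o + 17 \left(-47\right)\right) \left(4730 + 3\right) = \left(696 + 17 \left(-47\right)\right) \left(4730 + 3\right) = \left(696 - 799\right) 4733 = \left(-103\right) 4733 = -487499$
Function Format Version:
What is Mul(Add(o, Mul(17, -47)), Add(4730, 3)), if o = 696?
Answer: -487499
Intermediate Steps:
Mul(Add(o, Mul(17, -47)), Add(4730, 3)) = Mul(Add(696, Mul(17, -47)), Add(4730, 3)) = Mul(Add(696, -799), 4733) = Mul(-103, 4733) = -487499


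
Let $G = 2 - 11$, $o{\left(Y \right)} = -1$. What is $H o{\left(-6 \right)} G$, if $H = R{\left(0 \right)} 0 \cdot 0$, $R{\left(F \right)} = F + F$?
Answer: $0$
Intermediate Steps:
$R{\left(F \right)} = 2 F$
$H = 0$ ($H = 2 \cdot 0 \cdot 0 \cdot 0 = 0 \cdot 0 \cdot 0 = 0 \cdot 0 = 0$)
$G = -9$
$H o{\left(-6 \right)} G = 0 \left(-1\right) \left(-9\right) = 0 \left(-9\right) = 0$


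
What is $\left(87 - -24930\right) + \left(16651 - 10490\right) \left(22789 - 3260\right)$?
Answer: $120343186$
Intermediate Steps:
$\left(87 - -24930\right) + \left(16651 - 10490\right) \left(22789 - 3260\right) = \left(87 + 24930\right) + 6161 \cdot 19529 = 25017 + 120318169 = 120343186$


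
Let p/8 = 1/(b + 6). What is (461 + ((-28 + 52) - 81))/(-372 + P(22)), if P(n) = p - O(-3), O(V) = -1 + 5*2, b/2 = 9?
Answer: -606/571 ≈ -1.0613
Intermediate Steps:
b = 18 (b = 2*9 = 18)
O(V) = 9 (O(V) = -1 + 10 = 9)
p = 1/3 (p = 8/(18 + 6) = 8/24 = 8*(1/24) = 1/3 ≈ 0.33333)
P(n) = -26/3 (P(n) = 1/3 - 1*9 = 1/3 - 9 = -26/3)
(461 + ((-28 + 52) - 81))/(-372 + P(22)) = (461 + ((-28 + 52) - 81))/(-372 - 26/3) = (461 + (24 - 81))/(-1142/3) = (461 - 57)*(-3/1142) = 404*(-3/1142) = -606/571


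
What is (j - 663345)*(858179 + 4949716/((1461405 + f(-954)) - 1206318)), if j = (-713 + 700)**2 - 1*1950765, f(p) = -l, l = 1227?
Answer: -142369780405203824/63465 ≈ -2.2433e+12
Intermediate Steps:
f(p) = -1227 (f(p) = -1*1227 = -1227)
j = -1950596 (j = (-13)**2 - 1950765 = 169 - 1950765 = -1950596)
(j - 663345)*(858179 + 4949716/((1461405 + f(-954)) - 1206318)) = (-1950596 - 663345)*(858179 + 4949716/((1461405 - 1227) - 1206318)) = -2613941*(858179 + 4949716/(1460178 - 1206318)) = -2613941*(858179 + 4949716/253860) = -2613941*(858179 + 4949716*(1/253860)) = -2613941*(858179 + 1237429/63465) = -2613941*54465567664/63465 = -142369780405203824/63465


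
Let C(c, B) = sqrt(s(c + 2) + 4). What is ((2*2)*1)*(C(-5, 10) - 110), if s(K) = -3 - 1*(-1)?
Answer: -440 + 4*sqrt(2) ≈ -434.34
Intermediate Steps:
s(K) = -2 (s(K) = -3 + 1 = -2)
C(c, B) = sqrt(2) (C(c, B) = sqrt(-2 + 4) = sqrt(2))
((2*2)*1)*(C(-5, 10) - 110) = ((2*2)*1)*(sqrt(2) - 110) = (4*1)*(-110 + sqrt(2)) = 4*(-110 + sqrt(2)) = -440 + 4*sqrt(2)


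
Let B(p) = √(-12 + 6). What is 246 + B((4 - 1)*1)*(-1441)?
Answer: 246 - 1441*I*√6 ≈ 246.0 - 3529.7*I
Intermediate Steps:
B(p) = I*√6 (B(p) = √(-6) = I*√6)
246 + B((4 - 1)*1)*(-1441) = 246 + (I*√6)*(-1441) = 246 - 1441*I*√6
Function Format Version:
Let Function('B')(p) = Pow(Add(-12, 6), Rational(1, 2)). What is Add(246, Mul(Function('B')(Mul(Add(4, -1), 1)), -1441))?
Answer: Add(246, Mul(-1441, I, Pow(6, Rational(1, 2)))) ≈ Add(246.00, Mul(-3529.7, I))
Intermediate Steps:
Function('B')(p) = Mul(I, Pow(6, Rational(1, 2))) (Function('B')(p) = Pow(-6, Rational(1, 2)) = Mul(I, Pow(6, Rational(1, 2))))
Add(246, Mul(Function('B')(Mul(Add(4, -1), 1)), -1441)) = Add(246, Mul(Mul(I, Pow(6, Rational(1, 2))), -1441)) = Add(246, Mul(-1441, I, Pow(6, Rational(1, 2))))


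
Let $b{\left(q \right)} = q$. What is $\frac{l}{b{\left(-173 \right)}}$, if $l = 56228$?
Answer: $- \frac{56228}{173} \approx -325.02$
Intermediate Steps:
$\frac{l}{b{\left(-173 \right)}} = \frac{56228}{-173} = 56228 \left(- \frac{1}{173}\right) = - \frac{56228}{173}$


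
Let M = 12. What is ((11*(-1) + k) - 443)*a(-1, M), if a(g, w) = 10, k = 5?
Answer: -4490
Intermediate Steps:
((11*(-1) + k) - 443)*a(-1, M) = ((11*(-1) + 5) - 443)*10 = ((-11 + 5) - 443)*10 = (-6 - 443)*10 = -449*10 = -4490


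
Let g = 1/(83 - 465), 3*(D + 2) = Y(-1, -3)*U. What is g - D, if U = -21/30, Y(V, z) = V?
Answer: 5054/2865 ≈ 1.7640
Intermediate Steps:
U = -7/10 (U = -21*1/30 = -7/10 ≈ -0.70000)
D = -53/30 (D = -2 + (-1*(-7/10))/3 = -2 + (⅓)*(7/10) = -2 + 7/30 = -53/30 ≈ -1.7667)
g = -1/382 (g = 1/(-382) = -1/382 ≈ -0.0026178)
g - D = -1/382 - 1*(-53/30) = -1/382 + 53/30 = 5054/2865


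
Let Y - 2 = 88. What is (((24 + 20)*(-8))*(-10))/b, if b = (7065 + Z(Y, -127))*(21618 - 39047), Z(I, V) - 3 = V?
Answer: -320/10997699 ≈ -2.9097e-5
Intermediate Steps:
Y = 90 (Y = 2 + 88 = 90)
Z(I, V) = 3 + V
b = -120974689 (b = (7065 + (3 - 127))*(21618 - 39047) = (7065 - 124)*(-17429) = 6941*(-17429) = -120974689)
(((24 + 20)*(-8))*(-10))/b = (((24 + 20)*(-8))*(-10))/(-120974689) = ((44*(-8))*(-10))*(-1/120974689) = -352*(-10)*(-1/120974689) = 3520*(-1/120974689) = -320/10997699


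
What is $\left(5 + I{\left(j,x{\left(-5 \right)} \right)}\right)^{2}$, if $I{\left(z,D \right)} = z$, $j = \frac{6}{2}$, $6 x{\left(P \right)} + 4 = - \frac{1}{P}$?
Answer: $64$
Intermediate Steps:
$x{\left(P \right)} = - \frac{2}{3} - \frac{1}{6 P}$ ($x{\left(P \right)} = - \frac{2}{3} + \frac{\left(-1\right) \frac{1}{P}}{6} = - \frac{2}{3} - \frac{1}{6 P}$)
$j = 3$ ($j = 6 \cdot \frac{1}{2} = 3$)
$\left(5 + I{\left(j,x{\left(-5 \right)} \right)}\right)^{2} = \left(5 + 3\right)^{2} = 8^{2} = 64$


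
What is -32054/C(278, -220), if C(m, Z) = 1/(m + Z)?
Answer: -1859132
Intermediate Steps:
C(m, Z) = 1/(Z + m)
-32054/C(278, -220) = -32054/(1/(-220 + 278)) = -32054/(1/58) = -32054/1/58 = -32054*58 = -1859132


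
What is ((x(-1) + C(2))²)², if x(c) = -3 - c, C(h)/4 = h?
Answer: 1296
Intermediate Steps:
C(h) = 4*h
((x(-1) + C(2))²)² = (((-3 - 1*(-1)) + 4*2)²)² = (((-3 + 1) + 8)²)² = ((-2 + 8)²)² = (6²)² = 36² = 1296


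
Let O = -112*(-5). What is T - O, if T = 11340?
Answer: 10780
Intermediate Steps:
O = 560
T - O = 11340 - 1*560 = 11340 - 560 = 10780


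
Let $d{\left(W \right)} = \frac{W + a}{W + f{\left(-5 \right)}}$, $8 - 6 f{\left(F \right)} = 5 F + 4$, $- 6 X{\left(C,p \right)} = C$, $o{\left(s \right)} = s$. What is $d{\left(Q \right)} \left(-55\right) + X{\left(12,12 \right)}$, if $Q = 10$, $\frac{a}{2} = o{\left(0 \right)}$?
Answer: $- \frac{3478}{89} \approx -39.079$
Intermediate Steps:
$X{\left(C,p \right)} = - \frac{C}{6}$
$a = 0$ ($a = 2 \cdot 0 = 0$)
$f{\left(F \right)} = \frac{2}{3} - \frac{5 F}{6}$ ($f{\left(F \right)} = \frac{4}{3} - \frac{5 F + 4}{6} = \frac{4}{3} - \frac{4 + 5 F}{6} = \frac{4}{3} - \left(\frac{2}{3} + \frac{5 F}{6}\right) = \frac{2}{3} - \frac{5 F}{6}$)
$d{\left(W \right)} = \frac{W}{\frac{29}{6} + W}$ ($d{\left(W \right)} = \frac{W + 0}{W + \left(\frac{2}{3} - - \frac{25}{6}\right)} = \frac{W}{W + \left(\frac{2}{3} + \frac{25}{6}\right)} = \frac{W}{W + \frac{29}{6}} = \frac{W}{\frac{29}{6} + W}$)
$d{\left(Q \right)} \left(-55\right) + X{\left(12,12 \right)} = 6 \cdot 10 \frac{1}{29 + 6 \cdot 10} \left(-55\right) - 2 = 6 \cdot 10 \frac{1}{29 + 60} \left(-55\right) - 2 = 6 \cdot 10 \cdot \frac{1}{89} \left(-55\right) - 2 = \frac{60}{89} \left(-55\right) - 2 = - \frac{3300}{89} - 2 = - \frac{3478}{89}$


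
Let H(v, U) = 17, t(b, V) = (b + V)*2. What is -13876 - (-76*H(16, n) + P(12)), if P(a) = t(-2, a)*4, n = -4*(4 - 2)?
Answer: -12664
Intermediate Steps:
t(b, V) = 2*V + 2*b (t(b, V) = (V + b)*2 = 2*V + 2*b)
n = -8 (n = -4*2 = -8)
P(a) = -16 + 8*a (P(a) = (2*a + 2*(-2))*4 = (2*a - 4)*4 = (-4 + 2*a)*4 = -16 + 8*a)
-13876 - (-76*H(16, n) + P(12)) = -13876 - (-76*17 + (-16 + 8*12)) = -13876 - (-1292 + (-16 + 96)) = -13876 - (-1292 + 80) = -13876 - 1*(-1212) = -13876 + 1212 = -12664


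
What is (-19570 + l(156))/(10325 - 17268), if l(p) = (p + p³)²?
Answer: -14413958931614/6943 ≈ -2.0760e+9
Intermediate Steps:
(-19570 + l(156))/(10325 - 17268) = (-19570 + 156²*(1 + 156²)²)/(10325 - 17268) = (-19570 + 24336*(1 + 24336)²)/(-6943) = (-19570 + 24336*24337²)*(-1/6943) = (-19570 + 24336*592289569)*(-1/6943) = (-19570 + 14413958951184)*(-1/6943) = 14413958931614*(-1/6943) = -14413958931614/6943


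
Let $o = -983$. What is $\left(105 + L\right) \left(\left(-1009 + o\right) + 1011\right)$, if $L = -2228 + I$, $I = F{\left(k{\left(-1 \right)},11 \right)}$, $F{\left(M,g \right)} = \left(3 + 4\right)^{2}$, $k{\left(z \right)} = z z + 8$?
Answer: $2034594$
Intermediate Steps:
$k{\left(z \right)} = 8 + z^{2}$ ($k{\left(z \right)} = z^{2} + 8 = 8 + z^{2}$)
$F{\left(M,g \right)} = 49$ ($F{\left(M,g \right)} = 7^{2} = 49$)
$I = 49$
$L = -2179$ ($L = -2228 + 49 = -2179$)
$\left(105 + L\right) \left(\left(-1009 + o\right) + 1011\right) = \left(105 - 2179\right) \left(\left(-1009 - 983\right) + 1011\right) = - 2074 \left(-1992 + 1011\right) = \left(-2074\right) \left(-981\right) = 2034594$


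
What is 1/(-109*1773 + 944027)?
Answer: 1/750770 ≈ 1.3320e-6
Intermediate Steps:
1/(-109*1773 + 944027) = 1/(-193257 + 944027) = 1/750770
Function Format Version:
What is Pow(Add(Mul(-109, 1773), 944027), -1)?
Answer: Rational(1, 750770) ≈ 1.3320e-6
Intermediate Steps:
Pow(Add(Mul(-109, 1773), 944027), -1) = Pow(Add(-193257, 944027), -1) = Pow(750770, -1) = Rational(1, 750770)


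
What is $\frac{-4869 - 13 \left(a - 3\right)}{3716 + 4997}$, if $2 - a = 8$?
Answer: $- \frac{4752}{8713} \approx -0.54539$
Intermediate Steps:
$a = -6$ ($a = 2 - 8 = -6$)
$\frac{-4869 - 13 \left(a - 3\right)}{3716 + 4997} = \frac{-4869 - 13 \left(-6 - 3\right)}{3716 + 4997} = \frac{-4869 - -117}{8713} = \left(-4869 + 117\right) \frac{1}{8713} = \left(-4752\right) \frac{1}{8713} = - \frac{4752}{8713}$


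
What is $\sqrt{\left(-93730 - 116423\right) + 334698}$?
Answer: $19 \sqrt{345} \approx 352.91$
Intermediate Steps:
$\sqrt{\left(-93730 - 116423\right) + 334698} = \sqrt{-210153 + 334698} = \sqrt{124545} = 19 \sqrt{345}$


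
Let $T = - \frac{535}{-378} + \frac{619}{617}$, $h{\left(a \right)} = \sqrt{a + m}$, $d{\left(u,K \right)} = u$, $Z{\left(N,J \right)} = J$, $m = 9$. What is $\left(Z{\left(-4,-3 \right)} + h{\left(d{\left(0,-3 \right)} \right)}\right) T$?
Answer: $0$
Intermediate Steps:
$h{\left(a \right)} = \sqrt{9 + a}$ ($h{\left(a \right)} = \sqrt{a + 9} = \sqrt{9 + a}$)
$T = \frac{564077}{233226}$ ($T = \left(-535\right) \left(- \frac{1}{378}\right) + 619 \cdot \frac{1}{617} = \frac{535}{378} + \frac{619}{617} = \frac{564077}{233226} \approx 2.4186$)
$\left(Z{\left(-4,-3 \right)} + h{\left(d{\left(0,-3 \right)} \right)}\right) T = \left(-3 + \sqrt{9 + 0}\right) \frac{564077}{233226} = \left(-3 + \sqrt{9}\right) \frac{564077}{233226} = \left(-3 + 3\right) \frac{564077}{233226} = 0 \cdot \frac{564077}{233226} = 0$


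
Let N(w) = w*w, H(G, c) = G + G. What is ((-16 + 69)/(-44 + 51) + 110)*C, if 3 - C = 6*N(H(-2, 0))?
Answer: -76539/7 ≈ -10934.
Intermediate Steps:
H(G, c) = 2*G
N(w) = w**2
C = -93 (C = 3 - 6*(2*(-2))**2 = 3 - 6*(-4)**2 = 3 - 6*16 = 3 - 1*96 = 3 - 96 = -93)
((-16 + 69)/(-44 + 51) + 110)*C = ((-16 + 69)/(-44 + 51) + 110)*(-93) = (53/7 + 110)*(-93) = (823/7)*(-93) = -76539/7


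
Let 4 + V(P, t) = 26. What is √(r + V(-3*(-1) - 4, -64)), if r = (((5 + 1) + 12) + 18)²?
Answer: √1318 ≈ 36.304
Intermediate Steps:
V(P, t) = 22 (V(P, t) = -4 + 26 = 22)
r = 1296 (r = ((6 + 12) + 18)² = (18 + 18)² = 36² = 1296)
√(r + V(-3*(-1) - 4, -64)) = √(1296 + 22) = √1318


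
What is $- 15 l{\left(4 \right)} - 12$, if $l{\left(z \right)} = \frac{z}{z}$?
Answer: $-27$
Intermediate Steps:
$l{\left(z \right)} = 1$
$- 15 l{\left(4 \right)} - 12 = \left(-15\right) 1 - 12 = -15 - 12 = -27$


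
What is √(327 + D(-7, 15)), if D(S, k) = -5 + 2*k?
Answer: 4*√22 ≈ 18.762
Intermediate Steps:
√(327 + D(-7, 15)) = √(327 + (-5 + 2*15)) = √(327 + (-5 + 30)) = √(327 + 25) = √352 = 4*√22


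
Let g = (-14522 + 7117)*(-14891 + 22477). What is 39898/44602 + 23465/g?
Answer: 224019683241/250548746666 ≈ 0.89412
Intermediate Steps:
g = -56174330 (g = -7405*7586 = -56174330)
39898/44602 + 23465/g = 39898/44602 + 23465/(-56174330) = 39898*(1/44602) + 23465*(-1/56174330) = 19949/22301 - 4693/11234866 = 224019683241/250548746666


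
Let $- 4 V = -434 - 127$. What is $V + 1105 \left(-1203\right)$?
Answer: $- \frac{5316699}{4} \approx -1.3292 \cdot 10^{6}$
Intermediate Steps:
$V = \frac{561}{4}$ ($V = - \frac{-434 - 127}{4} = \left(- \frac{1}{4}\right) \left(-561\right) = \frac{561}{4} \approx 140.25$)
$V + 1105 \left(-1203\right) = \frac{561}{4} + 1105 \left(-1203\right) = \frac{561}{4} - 1329315 = - \frac{5316699}{4}$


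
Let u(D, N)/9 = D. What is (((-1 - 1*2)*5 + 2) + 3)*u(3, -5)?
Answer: -270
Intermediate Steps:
u(D, N) = 9*D
(((-1 - 1*2)*5 + 2) + 3)*u(3, -5) = (((-1 - 1*2)*5 + 2) + 3)*(9*3) = (((-1 - 2)*5 + 2) + 3)*27 = ((-3*5 + 2) + 3)*27 = ((-15 + 2) + 3)*27 = (-13 + 3)*27 = -10*27 = -270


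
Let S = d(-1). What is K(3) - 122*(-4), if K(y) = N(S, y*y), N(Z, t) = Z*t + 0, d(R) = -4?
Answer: 452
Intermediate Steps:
S = -4
N(Z, t) = Z*t
K(y) = -4*y² (K(y) = -4*y*y = -4*y²)
K(3) - 122*(-4) = -4*3² - 122*(-4) = -4*9 + 488 = -36 + 488 = 452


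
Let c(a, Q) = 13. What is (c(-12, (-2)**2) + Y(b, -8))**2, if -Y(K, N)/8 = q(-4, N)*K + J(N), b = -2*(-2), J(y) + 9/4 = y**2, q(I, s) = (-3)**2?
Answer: 591361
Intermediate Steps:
q(I, s) = 9
J(y) = -9/4 + y**2
b = 4
Y(K, N) = 18 - 72*K - 8*N**2 (Y(K, N) = -8*(9*K + (-9/4 + N**2)) = -8*(-9/4 + N**2 + 9*K) = 18 - 72*K - 8*N**2)
(c(-12, (-2)**2) + Y(b, -8))**2 = (13 + (18 - 72*4 - 8*(-8)**2))**2 = (13 + (18 - 288 - 8*64))**2 = (13 + (18 - 288 - 512))**2 = (13 - 782)**2 = (-769)**2 = 591361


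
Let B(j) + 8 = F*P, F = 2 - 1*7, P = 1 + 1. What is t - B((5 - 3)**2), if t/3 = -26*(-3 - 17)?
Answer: 1578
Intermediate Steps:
P = 2
F = -5 (F = 2 - 7 = -5)
B(j) = -18 (B(j) = -8 - 5*2 = -8 - 10 = -18)
t = 1560 (t = 3*(-26*(-3 - 17)) = 3*(-26*(-20)) = 3*520 = 1560)
t - B((5 - 3)**2) = 1560 - 1*(-18) = 1560 + 18 = 1578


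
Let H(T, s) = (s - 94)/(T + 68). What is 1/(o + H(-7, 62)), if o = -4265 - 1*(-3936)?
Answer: -61/20101 ≈ -0.0030347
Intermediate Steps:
H(T, s) = (-94 + s)/(68 + T)
o = -329 (o = -4265 + 3936 = -329)
1/(o + H(-7, 62)) = 1/(-329 + (-94 + 62)/(68 - 7)) = 1/(-329 - 32/61) = 1/(-20101/61) = -61/20101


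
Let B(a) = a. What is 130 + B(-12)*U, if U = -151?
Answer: 1942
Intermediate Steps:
130 + B(-12)*U = 130 - 12*(-151) = 130 + 1812 = 1942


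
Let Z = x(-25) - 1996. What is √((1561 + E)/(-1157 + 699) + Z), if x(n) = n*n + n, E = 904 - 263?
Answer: I*√73459765/229 ≈ 37.427*I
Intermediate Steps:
E = 641
x(n) = n + n² (x(n) = n² + n = n + n²)
Z = -1396 (Z = -25*(1 - 25) - 1996 = -25*(-24) - 1996 = 600 - 1996 = -1396)
√((1561 + E)/(-1157 + 699) + Z) = √((1561 + 641)/(-1157 + 699) - 1396) = √(2202/(-458) - 1396) = √(2202*(-1/458) - 1396) = √(-1101/229 - 1396) = √(-320785/229) = I*√73459765/229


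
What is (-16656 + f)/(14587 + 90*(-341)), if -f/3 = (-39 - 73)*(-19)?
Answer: 23040/16103 ≈ 1.4308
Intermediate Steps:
f = -6384 (f = -3*(-39 - 73)*(-19) = -(-336)*(-19) = -3*2128 = -6384)
(-16656 + f)/(14587 + 90*(-341)) = (-16656 - 6384)/(14587 + 90*(-341)) = -23040/(14587 - 30690) = -23040/(-16103) = -23040*(-1/16103) = 23040/16103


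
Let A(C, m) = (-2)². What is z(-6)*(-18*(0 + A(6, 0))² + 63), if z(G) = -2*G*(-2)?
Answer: 5400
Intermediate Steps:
A(C, m) = 4
z(G) = 4*G
z(-6)*(-18*(0 + A(6, 0))² + 63) = (4*(-6))*(-18*(0 + 4)² + 63) = -24*(-18*4² + 63) = -24*(-18*16 + 63) = -24*(-288 + 63) = -24*(-225) = 5400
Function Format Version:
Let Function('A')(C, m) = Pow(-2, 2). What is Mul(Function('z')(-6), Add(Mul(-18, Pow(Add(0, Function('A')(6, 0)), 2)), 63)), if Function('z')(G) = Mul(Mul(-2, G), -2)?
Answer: 5400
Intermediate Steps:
Function('A')(C, m) = 4
Function('z')(G) = Mul(4, G)
Mul(Function('z')(-6), Add(Mul(-18, Pow(Add(0, Function('A')(6, 0)), 2)), 63)) = Mul(Mul(4, -6), Add(Mul(-18, Pow(Add(0, 4), 2)), 63)) = Mul(-24, Add(Mul(-18, Pow(4, 2)), 63)) = Mul(-24, Add(Mul(-18, 16), 63)) = Mul(-24, Add(-288, 63)) = Mul(-24, -225) = 5400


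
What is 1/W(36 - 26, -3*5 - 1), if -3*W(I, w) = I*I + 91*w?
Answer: 1/452 ≈ 0.0022124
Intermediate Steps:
W(I, w) = -91*w/3 - I²/3 (W(I, w) = -(I*I + 91*w)/3 = -(I² + 91*w)/3 = -91*w/3 - I²/3)
1/W(36 - 26, -3*5 - 1) = 1/(-91*(-3*5 - 1)/3 - (36 - 26)²/3) = 1/(-91*(-15 - 1)/3 - ⅓*10²) = 1/(-91/3*(-16) - ⅓*100) = 1/(1456/3 - 100/3) = 1/452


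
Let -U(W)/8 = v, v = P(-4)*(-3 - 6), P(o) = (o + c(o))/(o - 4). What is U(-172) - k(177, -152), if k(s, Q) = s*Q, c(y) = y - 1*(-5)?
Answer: 26931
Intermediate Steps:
c(y) = 5 + y (c(y) = y + 5 = 5 + y)
P(o) = (5 + 2*o)/(-4 + o) (P(o) = (o + (5 + o))/(o - 4) = (5 + 2*o)/(-4 + o))
v = -27/8 (v = ((5 + 2*(-4))/(-4 - 4))*(-3 - 6) = ((5 - 8)/(-8))*(-9) = -⅛*(-3)*(-9) = (3/8)*(-9) = -27/8 ≈ -3.3750)
k(s, Q) = Q*s
U(W) = 27 (U(W) = -8*(-27/8) = 27)
U(-172) - k(177, -152) = 27 - (-152)*177 = 27 - 1*(-26904) = 27 + 26904 = 26931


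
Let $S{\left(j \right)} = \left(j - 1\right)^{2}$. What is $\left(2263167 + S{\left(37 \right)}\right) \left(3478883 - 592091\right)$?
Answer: $6537033672696$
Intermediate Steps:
$S{\left(j \right)} = \left(-1 + j\right)^{2}$
$\left(2263167 + S{\left(37 \right)}\right) \left(3478883 - 592091\right) = \left(2263167 + \left(-1 + 37\right)^{2}\right) \left(3478883 - 592091\right) = \left(2263167 + 36^{2}\right) 2886792 = \left(2263167 + 1296\right) 2886792 = 2264463 \cdot 2886792 = 6537033672696$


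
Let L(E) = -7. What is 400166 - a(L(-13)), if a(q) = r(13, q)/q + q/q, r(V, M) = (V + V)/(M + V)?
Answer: 8403478/21 ≈ 4.0017e+5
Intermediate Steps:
r(V, M) = 2*V/(M + V) (r(V, M) = (2*V)/(M + V) = 2*V/(M + V))
a(q) = 1 + 26/(q*(13 + q)) (a(q) = (2*13/(q + 13))/q + q/q = (2*13/(13 + q))/q + 1 = (26/(13 + q))/q + 1 = 26/(q*(13 + q)) + 1 = 1 + 26/(q*(13 + q)))
400166 - a(L(-13)) = 400166 - (26 - 7*(13 - 7))/((-7)*(13 - 7)) = 400166 - (-1)*(26 - 7*6)/(7*6) = 400166 - (-1)*(26 - 42)/(7*6) = 400166 - (-1)*(-16)/(7*6) = 400166 - 1*8/21 = 400166 - 8/21 = 8403478/21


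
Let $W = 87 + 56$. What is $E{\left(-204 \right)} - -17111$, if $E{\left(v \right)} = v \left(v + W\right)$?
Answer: $29555$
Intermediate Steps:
$W = 143$
$E{\left(v \right)} = v \left(143 + v\right)$ ($E{\left(v \right)} = v \left(v + 143\right) = v \left(143 + v\right)$)
$E{\left(-204 \right)} - -17111 = - 204 \left(143 - 204\right) - -17111 = \left(-204\right) \left(-61\right) + 17111 = 12444 + 17111 = 29555$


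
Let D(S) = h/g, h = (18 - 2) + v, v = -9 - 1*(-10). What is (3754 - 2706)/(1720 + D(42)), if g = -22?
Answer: 23056/37823 ≈ 0.60958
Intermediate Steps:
v = 1 (v = -9 + 10 = 1)
h = 17 (h = (18 - 2) + 1 = 16 + 1 = 17)
D(S) = -17/22 (D(S) = 17/(-22) = 17*(-1/22) = -17/22)
(3754 - 2706)/(1720 + D(42)) = (3754 - 2706)/(1720 - 17/22) = 1048/(37823/22) = 1048*(22/37823) = 23056/37823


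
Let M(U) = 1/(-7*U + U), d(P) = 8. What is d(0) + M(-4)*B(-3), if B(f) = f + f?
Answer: 31/4 ≈ 7.7500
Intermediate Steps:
B(f) = 2*f
M(U) = -1/(6*U) (M(U) = 1/(-6*U) = -1/(6*U))
d(0) + M(-4)*B(-3) = 8 + (-1/6/(-4))*(2*(-3)) = 8 - 1/6*(-1/4)*(-6) = 8 + (1/24)*(-6) = 8 - 1/4 = 31/4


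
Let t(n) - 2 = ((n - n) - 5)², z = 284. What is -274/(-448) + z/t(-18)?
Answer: 67315/6048 ≈ 11.130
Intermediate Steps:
t(n) = 27 (t(n) = 2 + ((n - n) - 5)² = 2 + (0 - 5)² = 2 + (-5)² = 2 + 25 = 27)
-274/(-448) + z/t(-18) = -274/(-448) + 284/27 = -274*(-1/448) + 284*(1/27) = 137/224 + 284/27 = 67315/6048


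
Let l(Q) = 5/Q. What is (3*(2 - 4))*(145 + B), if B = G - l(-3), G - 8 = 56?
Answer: -1264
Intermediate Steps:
G = 64 (G = 8 + 56 = 64)
B = 197/3 (B = 64 - 5/(-3) = 64 - 5*(-1)/3 = 64 - 1*(-5/3) = 64 + 5/3 = 197/3 ≈ 65.667)
(3*(2 - 4))*(145 + B) = (3*(2 - 4))*(145 + 197/3) = (3*(-2))*(632/3) = -6*632/3 = -1264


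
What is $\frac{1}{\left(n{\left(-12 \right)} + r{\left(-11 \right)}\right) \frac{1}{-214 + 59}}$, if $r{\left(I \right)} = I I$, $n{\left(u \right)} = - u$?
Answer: $- \frac{155}{133} \approx -1.1654$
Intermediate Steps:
$r{\left(I \right)} = I^{2}$
$\frac{1}{\left(n{\left(-12 \right)} + r{\left(-11 \right)}\right) \frac{1}{-214 + 59}} = \frac{1}{\left(\left(-1\right) \left(-12\right) + \left(-11\right)^{2}\right) \frac{1}{-214 + 59}} = \frac{1}{\left(12 + 121\right) \frac{1}{-155}} = \frac{1}{133 \left(- \frac{1}{155}\right)} = \frac{1}{- \frac{133}{155}} = - \frac{155}{133}$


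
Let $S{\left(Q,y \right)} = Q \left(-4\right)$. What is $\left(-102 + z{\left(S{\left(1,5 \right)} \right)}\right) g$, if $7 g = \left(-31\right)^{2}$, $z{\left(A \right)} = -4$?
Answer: $- \frac{101866}{7} \approx -14552.0$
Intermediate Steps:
$S{\left(Q,y \right)} = - 4 Q$
$g = \frac{961}{7}$ ($g = \frac{\left(-31\right)^{2}}{7} = \frac{1}{7} \cdot 961 = \frac{961}{7} \approx 137.29$)
$\left(-102 + z{\left(S{\left(1,5 \right)} \right)}\right) g = \left(-102 - 4\right) \frac{961}{7} = \left(-106\right) \frac{961}{7} = - \frac{101866}{7}$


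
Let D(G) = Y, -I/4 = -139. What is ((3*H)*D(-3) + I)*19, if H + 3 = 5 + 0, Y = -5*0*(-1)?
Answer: 10564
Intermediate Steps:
I = 556 (I = -4*(-139) = 556)
Y = 0 (Y = 0*(-1) = 0)
H = 2 (H = -3 + (5 + 0) = -3 + 5 = 2)
D(G) = 0
((3*H)*D(-3) + I)*19 = ((3*2)*0 + 556)*19 = (6*0 + 556)*19 = (0 + 556)*19 = 556*19 = 10564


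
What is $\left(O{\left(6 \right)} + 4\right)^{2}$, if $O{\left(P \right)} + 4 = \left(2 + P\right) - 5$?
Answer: $9$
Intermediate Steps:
$O{\left(P \right)} = -7 + P$ ($O{\left(P \right)} = -4 + \left(\left(2 + P\right) - 5\right) = -4 + \left(-3 + P\right) = -7 + P$)
$\left(O{\left(6 \right)} + 4\right)^{2} = \left(\left(-7 + 6\right) + 4\right)^{2} = \left(-1 + 4\right)^{2} = 3^{2} = 9$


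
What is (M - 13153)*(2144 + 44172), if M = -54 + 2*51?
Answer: -606971180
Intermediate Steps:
M = 48 (M = -54 + 102 = 48)
(M - 13153)*(2144 + 44172) = (48 - 13153)*(2144 + 44172) = -13105*46316 = -606971180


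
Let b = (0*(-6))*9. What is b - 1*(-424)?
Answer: 424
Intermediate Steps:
b = 0 (b = 0*9 = 0)
b - 1*(-424) = 0 - 1*(-424) = 0 + 424 = 424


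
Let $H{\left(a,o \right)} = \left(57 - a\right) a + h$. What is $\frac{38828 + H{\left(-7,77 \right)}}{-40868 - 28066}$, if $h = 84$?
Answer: $- \frac{19232}{34467} \approx -0.55798$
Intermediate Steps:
$H{\left(a,o \right)} = 84 + a \left(57 - a\right)$ ($H{\left(a,o \right)} = \left(57 - a\right) a + 84 = a \left(57 - a\right) + 84 = 84 + a \left(57 - a\right)$)
$\frac{38828 + H{\left(-7,77 \right)}}{-40868 - 28066} = \frac{38828 + \left(84 - \left(-7\right)^{2} + 57 \left(-7\right)\right)}{-40868 - 28066} = \frac{38828 - 364}{-68934} = \left(38828 - 364\right) \left(- \frac{1}{68934}\right) = 38464 \left(- \frac{1}{68934}\right) = - \frac{19232}{34467}$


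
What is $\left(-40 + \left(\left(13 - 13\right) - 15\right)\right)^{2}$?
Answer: $3025$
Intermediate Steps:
$\left(-40 + \left(\left(13 - 13\right) - 15\right)\right)^{2} = \left(-40 + \left(0 - 15\right)\right)^{2} = \left(-40 - 15\right)^{2} = \left(-55\right)^{2} = 3025$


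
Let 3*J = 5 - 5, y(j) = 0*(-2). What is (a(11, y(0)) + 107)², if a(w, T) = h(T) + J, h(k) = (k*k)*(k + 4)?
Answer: 11449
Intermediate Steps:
y(j) = 0
h(k) = k²*(4 + k)
J = 0 (J = (5 - 5)/3 = (⅓)*0 = 0)
a(w, T) = T²*(4 + T) (a(w, T) = T²*(4 + T) + 0 = T²*(4 + T))
(a(11, y(0)) + 107)² = (0²*(4 + 0) + 107)² = (0*4 + 107)² = (0 + 107)² = 107² = 11449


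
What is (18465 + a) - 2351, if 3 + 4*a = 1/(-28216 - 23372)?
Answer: 3325001363/206352 ≈ 16113.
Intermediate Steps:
a = -154765/206352 (a = -3/4 + 1/(4*(-28216 - 23372)) = -3/4 + (1/4)/(-51588) = -3/4 + (1/4)*(-1/51588) = -3/4 - 1/206352 = -154765/206352 ≈ -0.75000)
(18465 + a) - 2351 = (18465 - 154765/206352) - 2351 = 3810134915/206352 - 2351 = 3325001363/206352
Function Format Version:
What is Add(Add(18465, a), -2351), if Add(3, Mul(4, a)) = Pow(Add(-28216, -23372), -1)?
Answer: Rational(3325001363, 206352) ≈ 16113.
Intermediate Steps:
a = Rational(-154765, 206352) (a = Add(Rational(-3, 4), Mul(Rational(1, 4), Pow(Add(-28216, -23372), -1))) = Add(Rational(-3, 4), Mul(Rational(1, 4), Pow(-51588, -1))) = Add(Rational(-3, 4), Mul(Rational(1, 4), Rational(-1, 51588))) = Add(Rational(-3, 4), Rational(-1, 206352)) = Rational(-154765, 206352) ≈ -0.75000)
Add(Add(18465, a), -2351) = Add(Add(18465, Rational(-154765, 206352)), -2351) = Add(Rational(3810134915, 206352), -2351) = Rational(3325001363, 206352)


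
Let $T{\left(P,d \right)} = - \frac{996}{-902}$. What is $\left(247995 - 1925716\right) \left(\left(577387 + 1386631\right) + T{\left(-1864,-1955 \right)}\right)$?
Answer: $- \frac{1486079319088136}{451} \approx -3.2951 \cdot 10^{12}$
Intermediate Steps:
$T{\left(P,d \right)} = \frac{498}{451}$ ($T{\left(P,d \right)} = \left(-996\right) \left(- \frac{1}{902}\right) = \frac{498}{451}$)
$\left(247995 - 1925716\right) \left(\left(577387 + 1386631\right) + T{\left(-1864,-1955 \right)}\right) = \left(247995 - 1925716\right) \left(\left(577387 + 1386631\right) + \frac{498}{451}\right) = - 1677721 \left(1964018 + \frac{498}{451}\right) = \left(-1677721\right) \frac{885772616}{451} = - \frac{1486079319088136}{451}$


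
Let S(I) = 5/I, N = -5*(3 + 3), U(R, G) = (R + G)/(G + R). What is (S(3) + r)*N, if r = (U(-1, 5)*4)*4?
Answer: -530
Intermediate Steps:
U(R, G) = 1 (U(R, G) = (G + R)/(G + R) = 1)
N = -30 (N = -5*6 = -30)
r = 16 (r = (1*4)*4 = 4*4 = 16)
(S(3) + r)*N = (5/3 + 16)*(-30) = (53/3)*(-30) = -530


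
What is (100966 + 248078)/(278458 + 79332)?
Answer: 174522/178895 ≈ 0.97556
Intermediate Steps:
(100966 + 248078)/(278458 + 79332) = 349044/357790 = 349044*(1/357790) = 174522/178895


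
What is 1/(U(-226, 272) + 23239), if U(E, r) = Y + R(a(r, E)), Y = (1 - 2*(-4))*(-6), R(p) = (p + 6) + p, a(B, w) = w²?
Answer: 1/125343 ≈ 7.9781e-6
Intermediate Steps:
R(p) = 6 + 2*p (R(p) = (6 + p) + p = 6 + 2*p)
Y = -54 (Y = (1 + 8)*(-6) = 9*(-6) = -54)
U(E, r) = -48 + 2*E² (U(E, r) = -54 + (6 + 2*E²) = -48 + 2*E²)
1/(U(-226, 272) + 23239) = 1/((-48 + 2*(-226)²) + 23239) = 1/((-48 + 2*51076) + 23239) = 1/((-48 + 102152) + 23239) = 1/(102104 + 23239) = 1/125343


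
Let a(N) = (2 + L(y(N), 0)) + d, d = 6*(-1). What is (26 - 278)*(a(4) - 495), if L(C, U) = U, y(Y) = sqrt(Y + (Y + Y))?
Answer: 125748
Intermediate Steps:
y(Y) = sqrt(3)*sqrt(Y) (y(Y) = sqrt(Y + 2*Y) = sqrt(3*Y) = sqrt(3)*sqrt(Y))
d = -6
a(N) = -4 (a(N) = (2 + 0) - 6 = 2 - 6 = -4)
(26 - 278)*(a(4) - 495) = (26 - 278)*(-4 - 495) = -252*(-499) = 125748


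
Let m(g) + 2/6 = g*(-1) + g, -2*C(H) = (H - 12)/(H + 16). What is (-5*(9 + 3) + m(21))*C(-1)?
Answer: -2353/90 ≈ -26.144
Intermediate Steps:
C(H) = -(-12 + H)/(2*(16 + H)) (C(H) = -(H - 12)/(2*(H + 16)) = -(-12 + H)/(2*(16 + H)))
m(g) = -⅓ (m(g) = -⅓ + (g*(-1) + g) = -⅓ + (-g + g) = -⅓ + 0 = -⅓)
(-5*(9 + 3) + m(21))*C(-1) = (-5*(9 + 3) - ⅓)*((12 - 1*(-1))/(2*(16 - 1))) = (-5*12 - ⅓)*((½)*(12 + 1)/15) = (-60 - ⅓)*((½)*(1/15)*13) = -181/3*13/30 = -2353/90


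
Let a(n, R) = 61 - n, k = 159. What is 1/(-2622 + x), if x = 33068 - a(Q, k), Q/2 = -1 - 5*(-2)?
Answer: 1/30403 ≈ 3.2892e-5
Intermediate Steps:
Q = 18 (Q = 2*(-1 - 5*(-2)) = 2*(-1 + 10) = 2*9 = 18)
x = 33025 (x = 33068 - (61 - 1*18) = 33068 - (61 - 18) = 33068 - 1*43 = 33068 - 43 = 33025)
1/(-2622 + x) = 1/(-2622 + 33025) = 1/30403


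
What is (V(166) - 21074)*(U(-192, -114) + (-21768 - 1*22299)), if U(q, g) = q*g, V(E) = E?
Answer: 463718532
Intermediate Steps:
U(q, g) = g*q
(V(166) - 21074)*(U(-192, -114) + (-21768 - 1*22299)) = (166 - 21074)*(-114*(-192) + (-21768 - 1*22299)) = -20908*(21888 + (-21768 - 22299)) = -20908*(21888 - 44067) = -20908*(-22179) = 463718532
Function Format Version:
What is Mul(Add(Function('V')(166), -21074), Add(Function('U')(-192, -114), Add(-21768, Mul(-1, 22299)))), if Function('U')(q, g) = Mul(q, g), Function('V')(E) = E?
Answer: 463718532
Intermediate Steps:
Function('U')(q, g) = Mul(g, q)
Mul(Add(Function('V')(166), -21074), Add(Function('U')(-192, -114), Add(-21768, Mul(-1, 22299)))) = Mul(Add(166, -21074), Add(Mul(-114, -192), Add(-21768, Mul(-1, 22299)))) = Mul(-20908, Add(21888, Add(-21768, -22299))) = Mul(-20908, Add(21888, -44067)) = Mul(-20908, -22179) = 463718532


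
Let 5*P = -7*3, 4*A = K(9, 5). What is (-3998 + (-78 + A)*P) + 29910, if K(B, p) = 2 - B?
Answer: 524939/20 ≈ 26247.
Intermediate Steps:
A = -7/4 (A = (2 - 1*9)/4 = (2 - 9)/4 = (1/4)*(-7) = -7/4 ≈ -1.7500)
P = -21/5 (P = (-7*3)/5 = (1/5)*(-21) = -21/5 ≈ -4.2000)
(-3998 + (-78 + A)*P) + 29910 = (-3998 + (-78 - 7/4)*(-21/5)) + 29910 = (-3998 - 319/4*(-21/5)) + 29910 = (-3998 + 6699/20) + 29910 = -73261/20 + 29910 = 524939/20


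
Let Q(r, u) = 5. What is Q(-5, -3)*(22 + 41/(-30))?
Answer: 619/6 ≈ 103.17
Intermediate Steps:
Q(-5, -3)*(22 + 41/(-30)) = 5*(22 + 41/(-30)) = 5*(22 + 41*(-1/30)) = 5*(22 - 41/30) = 5*(619/30) = 619/6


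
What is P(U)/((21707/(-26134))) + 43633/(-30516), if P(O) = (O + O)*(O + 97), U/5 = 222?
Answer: -2136947880695291/662410812 ≈ -3.2260e+6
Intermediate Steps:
U = 1110 (U = 5*222 = 1110)
P(O) = 2*O*(97 + O) (P(O) = (2*O)*(97 + O) = 2*O*(97 + O))
P(U)/((21707/(-26134))) + 43633/(-30516) = (2*1110*(97 + 1110))/((21707/(-26134))) + 43633/(-30516) = (2*1110*1207)/((21707*(-1/26134))) + 43633*(-1/30516) = 2679540/(-21707/26134) - 43633/30516 = 2679540*(-26134/21707) - 43633/30516 = -70027098360/21707 - 43633/30516 = -2136947880695291/662410812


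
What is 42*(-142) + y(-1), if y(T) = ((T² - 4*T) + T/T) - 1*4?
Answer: -5962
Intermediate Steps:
y(T) = -3 + T² - 4*T (y(T) = ((T² - 4*T) + 1) - 4 = (1 + T² - 4*T) - 4 = -3 + T² - 4*T)
42*(-142) + y(-1) = 42*(-142) + (-3 + (-1)² - 4*(-1)) = -5964 + (-3 + 1 + 4) = -5964 + 2 = -5962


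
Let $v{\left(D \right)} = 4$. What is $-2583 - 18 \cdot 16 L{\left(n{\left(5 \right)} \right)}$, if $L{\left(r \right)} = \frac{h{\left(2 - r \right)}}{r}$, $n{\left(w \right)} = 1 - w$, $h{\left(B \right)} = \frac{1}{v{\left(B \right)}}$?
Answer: $-2565$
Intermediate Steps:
$h{\left(B \right)} = \frac{1}{4}$
$L{\left(r \right)} = \frac{1}{4 r}$
$-2583 - 18 \cdot 16 L{\left(n{\left(5 \right)} \right)} = -2583 - 18 \cdot 16 \frac{1}{4 \left(1 - 5\right)} = -2583 - 288 \frac{1}{4 \left(1 - 5\right)} = -2583 - 288 \frac{1}{4 \left(-4\right)} = -2583 - 288 \cdot \frac{1}{4} \left(- \frac{1}{4}\right) = -2583 - 288 \left(- \frac{1}{16}\right) = -2583 - -18 = -2583 + 18 = -2565$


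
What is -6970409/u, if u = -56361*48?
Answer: 6970409/2705328 ≈ 2.5765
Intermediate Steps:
u = -2705328
-6970409/u = -6970409/(-2705328) = -6970409*(-1/2705328) = 6970409/2705328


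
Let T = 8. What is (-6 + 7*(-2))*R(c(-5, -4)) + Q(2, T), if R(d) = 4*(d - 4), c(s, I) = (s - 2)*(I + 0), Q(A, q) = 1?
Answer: -1919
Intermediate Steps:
c(s, I) = I*(-2 + s) (c(s, I) = (-2 + s)*I = I*(-2 + s))
R(d) = -16 + 4*d (R(d) = 4*(-4 + d) = -16 + 4*d)
(-6 + 7*(-2))*R(c(-5, -4)) + Q(2, T) = (-6 + 7*(-2))*(-16 + 4*(-4*(-2 - 5))) + 1 = (-6 - 14)*(-16 + 4*(-4*(-7))) + 1 = -20*(-16 + 4*28) + 1 = -20*(-16 + 112) + 1 = -20*96 + 1 = -1920 + 1 = -1919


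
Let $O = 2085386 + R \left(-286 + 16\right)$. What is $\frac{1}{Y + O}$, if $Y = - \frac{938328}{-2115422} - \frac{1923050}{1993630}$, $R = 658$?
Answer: $\frac{210868438093}{402279092060235195} \approx 5.2418 \cdot 10^{-7}$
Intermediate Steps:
$Y = - \frac{109869171323}{210868438093}$ ($Y = \left(-938328\right) \left(- \frac{1}{2115422}\right) - \frac{192305}{199363} = \frac{469164}{1057711} - \frac{192305}{199363} = - \frac{109869171323}{210868438093} \approx -0.52103$)
$O = 1907726$ ($O = 2085386 + 658 \left(-286 + 16\right) = 2085386 + 658 \left(-270\right) = 2085386 - 177660 = 1907726$)
$\frac{1}{Y + O} = \frac{1}{- \frac{109869171323}{210868438093} + 1907726} = \frac{1}{\frac{402279092060235195}{210868438093}} = \frac{210868438093}{402279092060235195}$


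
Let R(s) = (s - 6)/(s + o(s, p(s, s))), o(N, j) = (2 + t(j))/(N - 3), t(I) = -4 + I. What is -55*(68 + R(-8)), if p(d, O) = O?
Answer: -150095/39 ≈ -3848.6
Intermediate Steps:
o(N, j) = (-2 + j)/(-3 + N) (o(N, j) = (2 + (-4 + j))/(N - 3) = (-2 + j)/(-3 + N))
R(s) = (-6 + s)/(s + (-2 + s)/(-3 + s)) (R(s) = (s - 6)/(s + (-2 + s)/(-3 + s)) = (-6 + s)/(s + (-2 + s)/(-3 + s)))
-55*(68 + R(-8)) = -55*(68 + (-6 - 8)*(-3 - 8)/(-2 - 8 - 8*(-3 - 8))) = -55*(68 - 14*(-11)/(-2 - 8 - 8*(-11))) = -55*(68 - 14*(-11)/(-2 - 8 + 88)) = -55*(68 - 14*(-11)/78) = -55*(68 + (1/78)*(-14)*(-11)) = -55*(68 + 77/39) = -55*2729/39 = -150095/39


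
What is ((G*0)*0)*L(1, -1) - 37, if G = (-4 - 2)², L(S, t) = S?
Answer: -37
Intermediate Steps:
G = 36 (G = (-6)² = 36)
((G*0)*0)*L(1, -1) - 37 = ((36*0)*0)*1 - 37 = (0*0)*1 - 37 = 0*1 - 37 = 0 - 37 = -37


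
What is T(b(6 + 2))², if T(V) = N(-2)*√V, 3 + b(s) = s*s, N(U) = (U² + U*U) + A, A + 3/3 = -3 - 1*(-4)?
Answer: 3904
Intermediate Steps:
A = 0 (A = -1 + (-3 - 1*(-4)) = -1 + (-3 + 4) = -1 + 1 = 0)
N(U) = 2*U² (N(U) = (U² + U*U) + 0 = (U² + U²) + 0 = 2*U² + 0 = 2*U²)
b(s) = -3 + s² (b(s) = -3 + s*s = -3 + s²)
T(V) = 8*√V (T(V) = (2*(-2)²)*√V = (2*4)*√V = 8*√V)
T(b(6 + 2))² = (8*√(-3 + (6 + 2)²))² = (8*√(-3 + 8²))² = (8*√(-3 + 64))² = (8*√61)² = 3904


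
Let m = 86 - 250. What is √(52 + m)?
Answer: 4*I*√7 ≈ 10.583*I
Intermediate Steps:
m = -164
√(52 + m) = √(52 - 164) = √(-112) = 4*I*√7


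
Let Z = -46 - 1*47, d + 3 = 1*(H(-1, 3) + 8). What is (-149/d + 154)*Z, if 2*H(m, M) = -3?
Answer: -72540/7 ≈ -10363.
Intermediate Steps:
H(m, M) = -3/2 (H(m, M) = (1/2)*(-3) = -3/2)
d = 7/2 (d = -3 + 1*(-3/2 + 8) = -3 + 1*(13/2) = -3 + 13/2 = 7/2 ≈ 3.5000)
Z = -93 (Z = -46 - 47 = -93)
(-149/d + 154)*Z = (-149/7/2 + 154)*(-93) = (-149*2/7 + 154)*(-93) = (-298/7 + 154)*(-93) = (780/7)*(-93) = -72540/7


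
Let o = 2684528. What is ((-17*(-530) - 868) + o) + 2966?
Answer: 2695636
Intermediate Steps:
((-17*(-530) - 868) + o) + 2966 = ((-17*(-530) - 868) + 2684528) + 2966 = ((9010 - 868) + 2684528) + 2966 = (8142 + 2684528) + 2966 = 2692670 + 2966 = 2695636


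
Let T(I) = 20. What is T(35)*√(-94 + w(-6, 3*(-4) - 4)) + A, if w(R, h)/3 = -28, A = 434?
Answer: 434 + 20*I*√178 ≈ 434.0 + 266.83*I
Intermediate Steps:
w(R, h) = -84 (w(R, h) = 3*(-28) = -84)
T(35)*√(-94 + w(-6, 3*(-4) - 4)) + A = 20*√(-94 - 84) + 434 = 20*√(-178) + 434 = 20*(I*√178) + 434 = 20*I*√178 + 434 = 434 + 20*I*√178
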